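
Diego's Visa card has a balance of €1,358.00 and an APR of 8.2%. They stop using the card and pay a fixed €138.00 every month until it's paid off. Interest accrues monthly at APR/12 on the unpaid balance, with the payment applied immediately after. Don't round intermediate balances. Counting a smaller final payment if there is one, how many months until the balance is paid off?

Monthly rate r = 8.2%/12 = 0.683333% = 0.00683333.
Recurrence: B ← B·(1+r) − €138.00.
Month 1: interest €9.28; balance after payment €1,229.28.
Month 2: interest €8.40; balance after payment €1,099.68.
Closed form: n = −ln(1 − rB₀/P)/ln(1+r) = −ln(0.93276)/ln(1.00683) ≈ 10.222, so the balance reaches zero during payment 11.

11 payments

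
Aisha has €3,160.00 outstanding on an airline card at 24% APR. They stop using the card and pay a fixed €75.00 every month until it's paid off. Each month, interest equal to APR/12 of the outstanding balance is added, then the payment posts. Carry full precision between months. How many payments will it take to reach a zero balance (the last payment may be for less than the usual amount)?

94 months

Monthly rate r = 24%/12 = 2% = 0.02.
Recurrence: B ← B·(1+r) − €75.00.
Month 1: interest €63.20; balance after payment €3,148.20.
Month 2: interest €62.96; balance after payment €3,136.16.
Closed form: n = −ln(1 − rB₀/P)/ln(1+r) = −ln(0.15733)/ln(1.02) ≈ 93.391, so the balance reaches zero during payment 94.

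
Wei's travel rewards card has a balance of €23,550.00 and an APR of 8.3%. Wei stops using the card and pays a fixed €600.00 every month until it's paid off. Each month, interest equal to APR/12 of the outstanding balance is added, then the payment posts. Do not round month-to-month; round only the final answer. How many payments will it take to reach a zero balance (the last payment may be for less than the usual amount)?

Monthly rate r = 8.3%/12 = 0.691667% = 0.00691667.
Recurrence: B ← B·(1+r) − €600.00.
Month 1: interest €162.89; balance after payment €23,112.89.
Month 2: interest €159.86; balance after payment €22,672.75.
Closed form: n = −ln(1 − rB₀/P)/ln(1+r) = −ln(0.72852)/ln(1.00692) ≈ 45.952, so the balance reaches zero during payment 46.

46 payments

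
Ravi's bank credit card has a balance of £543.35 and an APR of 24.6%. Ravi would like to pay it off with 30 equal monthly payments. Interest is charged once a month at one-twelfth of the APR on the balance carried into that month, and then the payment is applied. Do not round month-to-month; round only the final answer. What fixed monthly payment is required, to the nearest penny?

£24.43

Monthly rate r = 24.6%/12 = 2.05% = 0.0205.
Level-payment amortization: P = B₀·r / (1 − (1+r)^(−n)) = 543.35·0.0205 / (1 − 1.0205^(−30)).
Denominator 1 − (1+r)^(−30) = 0.455986436.
P = 11.1387 / 0.455986436 ≈ 24.43.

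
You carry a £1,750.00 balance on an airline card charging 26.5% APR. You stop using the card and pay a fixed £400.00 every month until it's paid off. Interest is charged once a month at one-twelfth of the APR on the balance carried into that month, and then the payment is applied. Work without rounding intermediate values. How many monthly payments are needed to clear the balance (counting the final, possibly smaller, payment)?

Monthly rate r = 26.5%/12 = 2.20833% = 0.0220833.
Recurrence: B ← B·(1+r) − £400.00.
Month 1: interest £38.65; balance after payment £1,388.65.
Month 2: interest £30.67; balance after payment £1,019.31.
Month 3: interest £22.51; balance after payment £641.82.
Month 4: interest £14.17; balance after payment £256.00.
Month 5: interest £5.65; balance after payment £0.00.

5 payments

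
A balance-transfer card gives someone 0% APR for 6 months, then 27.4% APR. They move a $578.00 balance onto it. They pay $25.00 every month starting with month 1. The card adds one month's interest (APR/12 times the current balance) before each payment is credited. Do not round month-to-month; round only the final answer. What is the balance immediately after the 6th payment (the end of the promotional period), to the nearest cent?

Promo months 1–6 at r₀ = 0%/12 = 0; months 7+ at r₁ = 27.4%/12 = 0.0228333.
After month 6 (no interest yet): B = $578.00 − 6·$25.00 = $428.00.

$428.00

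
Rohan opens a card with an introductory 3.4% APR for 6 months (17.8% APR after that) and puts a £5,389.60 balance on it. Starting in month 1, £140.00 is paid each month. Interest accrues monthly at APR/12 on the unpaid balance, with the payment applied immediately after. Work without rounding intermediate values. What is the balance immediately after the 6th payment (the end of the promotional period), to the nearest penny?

Promo months 1–6 at r₀ = 3.4%/12 = 0.00283333; months 7+ at r₁ = 17.8%/12 = 0.0148333.
After month 6: iterate B ← B·(1+r₀) − £140.00 for 6 months → £4,635.90.

£4,635.90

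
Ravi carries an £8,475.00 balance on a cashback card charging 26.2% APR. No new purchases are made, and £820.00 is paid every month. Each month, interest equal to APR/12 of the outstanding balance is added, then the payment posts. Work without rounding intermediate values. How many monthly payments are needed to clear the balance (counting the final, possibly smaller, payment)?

Monthly rate r = 26.2%/12 = 2.18333% = 0.0218333.
Recurrence: B ← B·(1+r) − £820.00.
Month 1: interest £185.04; balance after payment £7,840.04.
Month 2: interest £171.17; balance after payment £7,191.21.
Closed form: n = −ln(1 − rB₀/P)/ln(1+r) = −ln(0.77434)/ln(1.02183) ≈ 11.841, so the balance reaches zero during payment 12.

12 payments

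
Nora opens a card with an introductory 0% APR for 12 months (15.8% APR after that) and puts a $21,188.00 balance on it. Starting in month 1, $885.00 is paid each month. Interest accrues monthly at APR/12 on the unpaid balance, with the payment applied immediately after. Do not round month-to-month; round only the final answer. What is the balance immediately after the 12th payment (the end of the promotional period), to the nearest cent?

$10,568.00

Promo months 1–12 at r₀ = 0%/12 = 0; months 13+ at r₁ = 15.8%/12 = 0.0131667.
After month 12 (no interest yet): B = $21,188.00 − 12·$885.00 = $10,568.00.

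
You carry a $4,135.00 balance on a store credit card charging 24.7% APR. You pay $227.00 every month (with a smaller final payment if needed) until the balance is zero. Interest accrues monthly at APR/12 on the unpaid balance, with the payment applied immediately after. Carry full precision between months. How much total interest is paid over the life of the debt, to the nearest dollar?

Monthly rate r = 24.7%/12 = 2.05833% = 0.0205833.
Payoff takes n = ⌈−ln(1 − rB₀/P)/ln(1+r)⌉ = ⌈23.064⌉ = 24 payments; the last is $14.65.
Total paid = 23·$227.00 + $14.65 = $5,235.65.
Total interest = total paid − principal = $5,235.65 − $4,135.00 = $1,100.65.

$1,101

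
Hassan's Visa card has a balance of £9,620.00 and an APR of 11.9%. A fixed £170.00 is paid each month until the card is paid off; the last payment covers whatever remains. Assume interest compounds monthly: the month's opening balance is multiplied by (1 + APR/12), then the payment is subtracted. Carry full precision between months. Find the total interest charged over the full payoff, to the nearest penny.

Monthly rate r = 11.9%/12 = 0.991667% = 0.00991667.
Payoff takes n = ⌈−ln(1 − rB₀/P)/ln(1+r)⌉ = ⌈83.467⌉ = 84 payments; the last is £79.57.
Total paid = 83·£170.00 + £79.57 = £14,189.57.
Total interest = total paid − principal = £14,189.57 − £9,620.00 = £4,569.57.

£4,569.57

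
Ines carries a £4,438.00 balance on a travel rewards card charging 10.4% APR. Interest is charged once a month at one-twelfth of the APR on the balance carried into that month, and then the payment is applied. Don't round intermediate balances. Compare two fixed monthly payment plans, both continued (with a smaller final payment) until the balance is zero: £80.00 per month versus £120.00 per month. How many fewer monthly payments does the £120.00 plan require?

Monthly rate r = 10.4%/12 = 0.866667% = 0.00866667.
At £80.00/mo: n = ⌈−ln(1 − rB₀/P)/ln(1+r)⌉ = 76 payments (last £76.35); total interest = total paid − £4,438.00 = £1,638.35.
At £120.00/mo: 45 payments (last £93.82); total interest £935.82.
Payments saved = 76 − 45 = 31.

31 fewer payments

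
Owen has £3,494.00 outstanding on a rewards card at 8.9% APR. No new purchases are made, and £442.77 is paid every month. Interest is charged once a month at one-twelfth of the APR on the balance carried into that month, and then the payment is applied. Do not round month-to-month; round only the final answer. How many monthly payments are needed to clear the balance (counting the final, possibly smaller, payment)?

9 months

Monthly rate r = 8.9%/12 = 0.741667% = 0.00741667.
Recurrence: B ← B·(1+r) − £442.77.
Month 1: interest £25.91; balance after payment £3,077.14.
Month 2: interest £22.82; balance after payment £2,657.20.
Closed form: n = −ln(1 − rB₀/P)/ln(1+r) = −ln(0.94147)/ln(1.00742) ≈ 8.162, so the balance reaches zero during payment 9.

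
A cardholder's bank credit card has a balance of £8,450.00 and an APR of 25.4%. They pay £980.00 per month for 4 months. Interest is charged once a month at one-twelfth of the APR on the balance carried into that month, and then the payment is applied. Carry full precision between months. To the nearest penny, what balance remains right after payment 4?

Monthly rate r = 25.4%/12 = 2.11667% = 0.0211667.
Each month: B ← B·(1+r) − £980.00.
Month 1: interest £178.86; balance after payment £7,648.86.
Month 2: interest £161.90; balance after payment £6,830.76.
Month 3: interest £144.58; balance after payment £5,995.34.
Month 4: interest £126.90; balance after payment £5,142.25.

£5,142.25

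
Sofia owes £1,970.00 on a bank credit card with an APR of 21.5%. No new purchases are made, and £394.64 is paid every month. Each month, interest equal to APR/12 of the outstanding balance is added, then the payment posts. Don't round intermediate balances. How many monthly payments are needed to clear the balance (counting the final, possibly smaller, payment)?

6 payments

Monthly rate r = 21.5%/12 = 1.79167% = 0.0179167.
Recurrence: B ← B·(1+r) − £394.64.
Month 1: interest £35.30; balance after payment £1,610.66.
Month 2: interest £28.86; balance after payment £1,244.87.
Month 3: interest £22.30; balance after payment £872.54.
Month 4: interest £15.63; balance after payment £493.53.
Month 5: interest £8.84; balance after payment £107.73.
Month 6: interest £1.93; balance after payment £0.00.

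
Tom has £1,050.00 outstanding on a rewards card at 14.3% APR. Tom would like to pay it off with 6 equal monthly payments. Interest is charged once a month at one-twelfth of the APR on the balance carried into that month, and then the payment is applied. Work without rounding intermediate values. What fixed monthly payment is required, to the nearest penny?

Monthly rate r = 14.3%/12 = 1.19167% = 0.0119167.
Level-payment amortization: P = B₀·r / (1 − (1+r)^(−n)) = 1050.00·0.0119167 / (1 − 1.01192^(−6)).
Denominator 1 − (1+r)^(−6) = 0.0686101385.
P = 12.5125 / 0.0686101385 ≈ 182.37.

£182.37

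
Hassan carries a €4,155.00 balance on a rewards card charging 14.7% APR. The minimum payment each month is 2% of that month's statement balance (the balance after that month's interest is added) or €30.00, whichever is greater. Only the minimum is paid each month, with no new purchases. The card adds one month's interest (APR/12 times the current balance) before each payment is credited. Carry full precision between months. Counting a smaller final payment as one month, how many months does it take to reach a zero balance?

205 months

Monthly rate r = 14.7%/12 = 1.225% = 0.01225.
While 2% of the post-interest balance exceeds €30.00, each month B ← (B·(1+r))·(1 − 0.02), i.e. B shrinks by the factor (1+r)·0.98 = 0.99201.
This holds for months 1–129. Entering month 130 the balance is €1,475.23; 2% of the post-interest balance is now below €30.00, so the flat €30.00 minimum applies from here.
From month 130 a fixed €30.00 at rate r clears €1,475.23 in 76 more payments. Total: 129 + 76 = 205 months.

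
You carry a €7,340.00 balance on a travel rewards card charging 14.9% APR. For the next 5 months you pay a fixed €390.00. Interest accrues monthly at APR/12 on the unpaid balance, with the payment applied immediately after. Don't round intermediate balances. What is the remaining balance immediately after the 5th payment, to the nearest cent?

€5,808.12

Monthly rate r = 14.9%/12 = 1.24167% = 0.0124167.
Each month: B ← B·(1+r) − €390.00.
Month 1: interest €91.14; balance after payment €7,041.14.
Month 2: interest €87.43; balance after payment €6,738.57.
Month 3: interest €83.67; balance after payment €6,432.24.
Month 4: interest €79.87; balance after payment €6,122.10.
Month 5: interest €76.02; balance after payment €5,808.12.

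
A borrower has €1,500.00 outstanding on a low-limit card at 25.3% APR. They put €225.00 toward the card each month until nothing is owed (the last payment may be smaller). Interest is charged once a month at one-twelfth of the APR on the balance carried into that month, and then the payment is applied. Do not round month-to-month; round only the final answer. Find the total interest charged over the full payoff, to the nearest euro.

€134

Monthly rate r = 25.3%/12 = 2.10833% = 0.0210833.
Payoff takes n = ⌈−ln(1 − rB₀/P)/ln(1+r)⌉ = ⌈7.260⌉ = 8 payments; the last is €58.90.
Total paid = 7·€225.00 + €58.90 = €1,633.90.
Total interest = total paid − principal = €1,633.90 − €1,500.00 = €133.90.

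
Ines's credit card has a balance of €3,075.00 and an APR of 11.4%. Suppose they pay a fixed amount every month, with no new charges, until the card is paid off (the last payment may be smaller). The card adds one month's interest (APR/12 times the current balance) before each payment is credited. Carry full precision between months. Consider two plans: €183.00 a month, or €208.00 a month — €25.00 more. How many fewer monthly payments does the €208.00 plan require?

Monthly rate r = 11.4%/12 = 0.95% = 0.0095.
At €183.00/mo: n = ⌈−ln(1 − rB₀/P)/ln(1+r)⌉ = 19 payments (last €72.23); total interest = total paid − €3,075.00 = €291.23.
At €208.00/mo: 17 payments (last €1.27); total interest €254.27.
Payments saved = 19 − 17 = 2.

2 fewer payments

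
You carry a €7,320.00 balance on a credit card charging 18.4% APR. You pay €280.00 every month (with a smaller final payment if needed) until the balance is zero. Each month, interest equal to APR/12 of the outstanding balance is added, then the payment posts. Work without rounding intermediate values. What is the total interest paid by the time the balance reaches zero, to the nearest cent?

€2,106.23

Monthly rate r = 18.4%/12 = 1.53333% = 0.0153333.
Payoff takes n = ⌈−ln(1 − rB₀/P)/ln(1+r)⌉ = ⌈33.663⌉ = 34 payments; the last is €186.23.
Total paid = 33·€280.00 + €186.23 = €9,426.23.
Total interest = total paid − principal = €9,426.23 − €7,320.00 = €2,106.23.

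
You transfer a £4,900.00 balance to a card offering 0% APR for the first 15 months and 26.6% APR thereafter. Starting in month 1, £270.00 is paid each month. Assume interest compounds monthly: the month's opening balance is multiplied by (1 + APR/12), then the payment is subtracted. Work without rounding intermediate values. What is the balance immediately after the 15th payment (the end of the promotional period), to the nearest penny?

Promo months 1–15 at r₀ = 0%/12 = 0; months 16+ at r₁ = 26.6%/12 = 0.0221667.
After month 15 (no interest yet): B = £4,900.00 − 15·£270.00 = £850.00.

£850.00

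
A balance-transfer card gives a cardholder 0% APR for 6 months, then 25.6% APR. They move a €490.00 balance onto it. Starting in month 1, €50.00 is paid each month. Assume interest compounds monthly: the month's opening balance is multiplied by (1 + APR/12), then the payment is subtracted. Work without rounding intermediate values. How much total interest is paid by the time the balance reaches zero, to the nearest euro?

€10

Promo months 1–6 at r₀ = 0%/12 = 0; months 7+ at r₁ = 25.6%/12 = 0.0213333.
After month 6 (no interest yet): B = €490.00 − 6·€50.00 = €190.00.
Then at r₁ with €50.00/mo: n₂ = −ln(1 − r₁·B/P)/ln(1+r₁) ≈ 4.01 → 5 more payments.
Total paid = 10·€50.00 + €0.25 = €500.25; interest = €500.25 − €490.00 = €10.25.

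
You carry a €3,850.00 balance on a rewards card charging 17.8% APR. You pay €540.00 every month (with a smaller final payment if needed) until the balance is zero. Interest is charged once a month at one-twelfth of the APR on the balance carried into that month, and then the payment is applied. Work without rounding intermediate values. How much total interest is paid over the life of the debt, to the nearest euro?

€250

Monthly rate r = 17.8%/12 = 1.48333% = 0.0148333.
Payoff takes n = ⌈−ln(1 − rB₀/P)/ln(1+r)⌉ = ⌈7.591⌉ = 8 payments; the last is €320.24.
Total paid = 7·€540.00 + €320.24 = €4,100.24.
Total interest = total paid − principal = €4,100.24 − €3,850.00 = €250.24.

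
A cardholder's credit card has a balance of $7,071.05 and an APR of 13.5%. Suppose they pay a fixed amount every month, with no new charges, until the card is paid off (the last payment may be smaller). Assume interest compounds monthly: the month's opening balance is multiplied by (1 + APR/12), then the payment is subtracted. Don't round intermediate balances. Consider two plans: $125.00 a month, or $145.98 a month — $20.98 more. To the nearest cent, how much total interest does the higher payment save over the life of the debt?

$1,030.55

Monthly rate r = 13.5%/12 = 1.125% = 0.01125.
At $125.00/mo: n = ⌈−ln(1 − rB₀/P)/ln(1+r)⌉ = 91 payments (last $54.24); total interest = total paid − $7,071.05 = $4,233.19.
At $145.98/mo: 71 payments (last $55.09); total interest $3,202.64.
Interest saved = $4,233.19 − $3,202.64 = $1,030.55.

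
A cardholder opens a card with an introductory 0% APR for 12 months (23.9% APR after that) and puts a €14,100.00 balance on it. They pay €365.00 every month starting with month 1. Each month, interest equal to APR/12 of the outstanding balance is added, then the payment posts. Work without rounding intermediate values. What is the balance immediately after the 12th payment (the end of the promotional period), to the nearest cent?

Promo months 1–12 at r₀ = 0%/12 = 0; months 13+ at r₁ = 23.9%/12 = 0.0199167.
After month 12 (no interest yet): B = €14,100.00 − 12·€365.00 = €9,720.00.

€9,720.00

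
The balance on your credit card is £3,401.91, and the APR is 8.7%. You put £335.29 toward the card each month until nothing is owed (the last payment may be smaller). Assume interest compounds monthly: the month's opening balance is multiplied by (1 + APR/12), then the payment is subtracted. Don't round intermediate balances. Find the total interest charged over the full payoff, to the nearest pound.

Monthly rate r = 8.7%/12 = 0.725% = 0.00725.
Payoff takes n = ⌈−ln(1 − rB₀/P)/ln(1+r)⌉ = ⌈10.577⌉ = 11 payments; the last is £193.72.
Total paid = 10·£335.29 + £193.72 = £3,546.62.
Total interest = total paid − principal = £3,546.62 − £3,401.91 = £144.71.

£145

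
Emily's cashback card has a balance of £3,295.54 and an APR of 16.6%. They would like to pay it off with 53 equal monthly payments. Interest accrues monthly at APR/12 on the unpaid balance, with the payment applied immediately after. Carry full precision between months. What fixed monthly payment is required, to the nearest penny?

Monthly rate r = 16.6%/12 = 1.38333% = 0.0138333.
Level-payment amortization: P = B₀·r / (1 − (1+r)^(−n)) = 3295.54·0.0138333 / (1 − 1.01383^(−53)).
Denominator 1 − (1+r)^(−53) = 0.517194735.
P = 45.5883 / 0.517194735 ≈ 88.15.

£88.15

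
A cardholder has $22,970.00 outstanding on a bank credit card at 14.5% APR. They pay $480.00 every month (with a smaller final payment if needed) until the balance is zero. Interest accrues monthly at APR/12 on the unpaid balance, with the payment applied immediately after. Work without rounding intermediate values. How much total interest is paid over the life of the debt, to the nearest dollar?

Monthly rate r = 14.5%/12 = 1.20833% = 0.0120833.
Payoff takes n = ⌈−ln(1 − rB₀/P)/ln(1+r)⌉ = ⌈71.877⌉ = 72 payments; the last is $421.48.
Total paid = 71·$480.00 + $421.48 = $34,501.48.
Total interest = total paid − principal = $34,501.48 − $22,970.00 = $11,531.48.

$11,531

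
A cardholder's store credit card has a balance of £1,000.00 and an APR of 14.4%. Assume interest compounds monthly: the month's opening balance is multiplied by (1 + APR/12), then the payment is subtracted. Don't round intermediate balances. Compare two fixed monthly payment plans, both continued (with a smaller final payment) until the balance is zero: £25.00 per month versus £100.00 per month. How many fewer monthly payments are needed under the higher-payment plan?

44 fewer payments

Monthly rate r = 14.4%/12 = 1.2% = 0.012.
At £25.00/mo: n = ⌈−ln(1 − rB₀/P)/ln(1+r)⌉ = 55 payments (last £20.53); total interest = total paid − £1,000.00 = £370.53.
At £100.00/mo: 11 payments (last £71.78); total interest £71.78.
Payments saved = 55 − 11 = 44.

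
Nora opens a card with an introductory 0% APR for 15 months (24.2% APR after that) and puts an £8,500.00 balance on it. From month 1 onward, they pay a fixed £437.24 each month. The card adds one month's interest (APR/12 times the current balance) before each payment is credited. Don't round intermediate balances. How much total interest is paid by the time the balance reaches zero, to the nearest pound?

£114

Promo months 1–15 at r₀ = 0%/12 = 0; months 16+ at r₁ = 24.2%/12 = 0.0201667.
After month 15 (no interest yet): B = £8,500.00 − 15·£437.24 = £1,941.40.
Then at r₁ with £437.24/mo: n₂ = −ln(1 − r₁·B/P)/ln(1+r₁) ≈ 4.70 → 5 more payments.
Total paid = 19·£437.24 + £306.28 = £8,613.84; interest = £8,613.84 − £8,500.00 = £113.84.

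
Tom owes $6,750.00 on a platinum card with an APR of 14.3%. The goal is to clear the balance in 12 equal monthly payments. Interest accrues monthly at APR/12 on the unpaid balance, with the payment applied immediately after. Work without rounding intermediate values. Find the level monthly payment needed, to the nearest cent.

Monthly rate r = 14.3%/12 = 1.19167% = 0.0119167.
Level-payment amortization: P = B₀·r / (1 − (1+r)^(−n)) = 6750.00·0.0119167 / (1 − 1.01192^(−12)).
Denominator 1 − (1+r)^(−12) = 0.132512926.
P = 80.4375 / 0.132512926 ≈ 607.02.

$607.02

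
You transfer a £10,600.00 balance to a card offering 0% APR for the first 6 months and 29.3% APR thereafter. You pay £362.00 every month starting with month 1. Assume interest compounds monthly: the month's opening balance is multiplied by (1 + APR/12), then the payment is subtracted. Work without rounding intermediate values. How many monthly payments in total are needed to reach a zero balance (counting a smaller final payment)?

Promo months 1–6 at r₀ = 0%/12 = 0; months 7+ at r₁ = 29.3%/12 = 0.0244167.
After month 6 (no interest yet): B = £10,600.00 − 6·£362.00 = £8,428.00.
Then at r₁ with £362.00/mo: n₂ = −ln(1 − r₁·B/P)/ln(1+r₁) ≈ 34.84 → 35 more payments.

41 payments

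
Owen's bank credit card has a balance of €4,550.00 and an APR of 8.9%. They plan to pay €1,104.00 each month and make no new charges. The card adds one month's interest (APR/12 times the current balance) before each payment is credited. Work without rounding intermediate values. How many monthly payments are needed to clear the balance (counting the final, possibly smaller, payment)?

Monthly rate r = 8.9%/12 = 0.741667% = 0.00741667.
Recurrence: B ← B·(1+r) − €1,104.00.
Month 1: interest €33.75; balance after payment €3,479.75.
Month 2: interest €25.81; balance after payment €2,401.55.
Month 3: interest €17.81; balance after payment €1,315.37.
Month 4: interest €9.76; balance after payment €221.12.
Month 5: interest €1.64; balance after payment €0.00.

5 payments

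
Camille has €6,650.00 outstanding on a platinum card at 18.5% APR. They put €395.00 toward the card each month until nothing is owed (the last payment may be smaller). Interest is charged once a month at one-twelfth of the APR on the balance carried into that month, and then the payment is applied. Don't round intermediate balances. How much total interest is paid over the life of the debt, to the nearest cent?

Monthly rate r = 18.5%/12 = 1.54167% = 0.0154167.
Payoff takes n = ⌈−ln(1 − rB₀/P)/ln(1+r)⌉ = ⌈19.641⌉ = 20 payments; the last is €253.99.
Total paid = 19·€395.00 + €253.99 = €7,758.99.
Total interest = total paid − principal = €7,758.99 − €6,650.00 = €1,108.99.

€1,108.99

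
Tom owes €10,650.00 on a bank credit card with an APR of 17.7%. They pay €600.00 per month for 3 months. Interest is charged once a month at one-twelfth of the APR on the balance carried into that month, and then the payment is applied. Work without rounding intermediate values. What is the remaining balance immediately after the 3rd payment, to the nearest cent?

€9,301.57

Monthly rate r = 17.7%/12 = 1.475% = 0.01475.
Each month: B ← B·(1+r) − €600.00.
Month 1: interest €157.09; balance after payment €10,207.09.
Month 2: interest €150.55; balance after payment €9,757.64.
Month 3: interest €143.93; balance after payment €9,301.57.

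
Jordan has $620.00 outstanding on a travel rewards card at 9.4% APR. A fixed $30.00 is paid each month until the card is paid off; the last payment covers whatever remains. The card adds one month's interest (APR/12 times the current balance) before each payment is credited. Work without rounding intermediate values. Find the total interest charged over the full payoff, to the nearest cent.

Monthly rate r = 9.4%/12 = 0.783333% = 0.00783333.
Payoff takes n = ⌈−ln(1 − rB₀/P)/ln(1+r)⌉ = ⌈22.633⌉ = 23 payments; the last is $19.03.
Total paid = 22·$30.00 + $19.03 = $679.03.
Total interest = total paid − principal = $679.03 − $620.00 = $59.03.

$59.03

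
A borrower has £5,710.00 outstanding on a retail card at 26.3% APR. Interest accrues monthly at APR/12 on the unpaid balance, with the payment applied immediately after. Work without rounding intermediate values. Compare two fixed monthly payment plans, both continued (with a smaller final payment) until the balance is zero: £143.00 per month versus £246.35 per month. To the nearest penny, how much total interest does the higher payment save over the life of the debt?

£5,663.11

Monthly rate r = 26.3%/12 = 2.19167% = 0.0219167.
At £143.00/mo: n = ⌈−ln(1 − rB₀/P)/ln(1+r)⌉ = 96 payments (last £138.03); total interest = total paid − £5,710.00 = £8,013.03.
At £246.35/mo: 33 payments (last £176.72); total interest £2,349.92.
Interest saved = £8,013.03 − £2,349.92 = £5,663.11.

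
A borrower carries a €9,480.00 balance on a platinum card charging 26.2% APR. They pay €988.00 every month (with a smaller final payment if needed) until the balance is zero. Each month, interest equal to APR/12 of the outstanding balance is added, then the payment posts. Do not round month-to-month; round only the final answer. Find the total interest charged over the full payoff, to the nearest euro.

Monthly rate r = 26.2%/12 = 2.18333% = 0.0218333.
Payoff takes n = ⌈−ln(1 − rB₀/P)/ln(1+r)⌉ = ⌈10.884⌉ = 11 payments; the last is €874.71.
Total paid = 10·€988.00 + €874.71 = €10,754.71.
Total interest = total paid − principal = €10,754.71 − €9,480.00 = €1,274.71.

€1,275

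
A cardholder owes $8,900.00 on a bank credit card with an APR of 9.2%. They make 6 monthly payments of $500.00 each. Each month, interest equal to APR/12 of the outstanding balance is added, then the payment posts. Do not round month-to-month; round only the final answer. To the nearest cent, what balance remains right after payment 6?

Monthly rate r = 9.2%/12 = 0.766667% = 0.00766667.
Each month: B ← B·(1+r) − $500.00.
Month 1: interest $68.23; balance after payment $8,468.23.
Month 2: interest $64.92; balance after payment $8,033.16.
Month 3: interest $61.59; balance after payment $7,594.74.
Month 4: interest $58.23; balance after payment $7,152.97.
Month 5: interest $54.84; balance after payment $6,707.81.
Month 6: interest $51.43; balance after payment $6,259.24.

$6,259.24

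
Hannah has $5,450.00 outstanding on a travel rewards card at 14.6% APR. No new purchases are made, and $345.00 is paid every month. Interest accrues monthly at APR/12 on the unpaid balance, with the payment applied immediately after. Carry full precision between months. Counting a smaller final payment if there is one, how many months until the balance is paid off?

18 payments

Monthly rate r = 14.6%/12 = 1.21667% = 0.0121667.
Recurrence: B ← B·(1+r) − $345.00.
Month 1: interest $66.31; balance after payment $5,171.31.
Month 2: interest $62.92; balance after payment $4,889.23.
Closed form: n = −ln(1 − rB₀/P)/ln(1+r) = −ln(0.8078)/ln(1.01217) ≈ 17.649, so the balance reaches zero during payment 18.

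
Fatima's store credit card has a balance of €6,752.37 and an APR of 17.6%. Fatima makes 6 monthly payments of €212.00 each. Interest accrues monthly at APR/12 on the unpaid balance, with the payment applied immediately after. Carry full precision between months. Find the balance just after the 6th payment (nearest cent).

€6,049.23

Monthly rate r = 17.6%/12 = 1.46667% = 0.0146667.
Each month: B ← B·(1+r) − €212.00.
Month 1: interest €99.03; balance after payment €6,639.40.
Month 2: interest €97.38; balance after payment €6,524.78.
Month 3: interest €95.70; balance after payment €6,408.48.
Month 4: interest €93.99; balance after payment €6,290.47.
Month 5: interest €92.26; balance after payment €6,170.73.
Month 6: interest €90.50; balance after payment €6,049.23.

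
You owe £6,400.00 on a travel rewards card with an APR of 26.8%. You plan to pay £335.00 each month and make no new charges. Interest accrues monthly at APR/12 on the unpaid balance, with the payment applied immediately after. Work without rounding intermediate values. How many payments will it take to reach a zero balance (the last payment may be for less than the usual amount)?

26 months

Monthly rate r = 26.8%/12 = 2.23333% = 0.0223333.
Recurrence: B ← B·(1+r) − £335.00.
Month 1: interest £142.93; balance after payment £6,207.93.
Month 2: interest £138.64; balance after payment £6,011.58.
Closed form: n = −ln(1 − rB₀/P)/ln(1+r) = −ln(0.57333)/ln(1.02233) ≈ 25.186, so the balance reaches zero during payment 26.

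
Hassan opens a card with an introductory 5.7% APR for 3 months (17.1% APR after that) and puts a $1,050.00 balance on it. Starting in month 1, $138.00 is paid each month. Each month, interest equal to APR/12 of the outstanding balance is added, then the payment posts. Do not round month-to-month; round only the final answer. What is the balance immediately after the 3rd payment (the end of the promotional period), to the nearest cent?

Promo months 1–3 at r₀ = 5.7%/12 = 0.00475; months 4+ at r₁ = 17.1%/12 = 0.01425.
After month 3: iterate B ← B·(1+r₀) − $138.00 for 3 months → $649.06.

$649.06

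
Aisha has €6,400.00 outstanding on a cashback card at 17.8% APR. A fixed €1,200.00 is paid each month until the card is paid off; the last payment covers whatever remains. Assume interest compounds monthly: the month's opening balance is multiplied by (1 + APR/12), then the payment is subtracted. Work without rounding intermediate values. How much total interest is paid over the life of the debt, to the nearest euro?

Monthly rate r = 17.8%/12 = 1.48333% = 0.0148333.
Payoff takes n = ⌈−ln(1 − rB₀/P)/ln(1+r)⌉ = ⌈5.597⌉ = 6 payments; the last is €718.81.
Total paid = 5·€1,200.00 + €718.81 = €6,718.81.
Total interest = total paid − principal = €6,718.81 − €6,400.00 = €318.81.

€319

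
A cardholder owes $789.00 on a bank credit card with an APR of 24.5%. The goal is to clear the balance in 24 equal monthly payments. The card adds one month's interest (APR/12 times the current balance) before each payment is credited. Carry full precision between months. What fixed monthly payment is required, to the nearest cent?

$41.91

Monthly rate r = 24.5%/12 = 2.04167% = 0.0204167.
Level-payment amortization: P = B₀·r / (1 − (1+r)^(−n)) = 789.00·0.0204167 / (1 − 1.02042^(−24)).
Denominator 1 − (1+r)^(−24) = 0.384342807.
P = 16.1088 / 0.384342807 ≈ 41.91.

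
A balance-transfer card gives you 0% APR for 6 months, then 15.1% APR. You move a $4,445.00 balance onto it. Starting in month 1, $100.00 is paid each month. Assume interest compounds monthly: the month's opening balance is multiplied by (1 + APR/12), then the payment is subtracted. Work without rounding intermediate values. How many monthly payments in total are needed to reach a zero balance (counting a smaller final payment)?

59 payments

Promo months 1–6 at r₀ = 0%/12 = 0; months 7+ at r₁ = 15.1%/12 = 0.0125833.
After month 6 (no interest yet): B = $4,445.00 − 6·$100.00 = $3,845.00.
Then at r₁ with $100.00/mo: n₂ = −ln(1 − r₁·B/P)/ln(1+r₁) ≈ 52.89 → 53 more payments.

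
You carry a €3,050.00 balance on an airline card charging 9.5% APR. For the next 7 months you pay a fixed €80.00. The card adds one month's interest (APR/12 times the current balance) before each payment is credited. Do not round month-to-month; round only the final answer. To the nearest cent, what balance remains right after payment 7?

€2,649.61

Monthly rate r = 9.5%/12 = 0.791667% = 0.00791667.
Each month: B ← B·(1+r) − €80.00.
Month 1: interest €24.15; balance after payment €2,994.15.
Month 2: interest €23.70; balance after payment €2,937.85.
Month 3: interest €23.26; balance after payment €2,881.11.
Month 4: interest €22.81; balance after payment €2,823.92.
Month 5: interest €22.36; balance after payment €2,766.27.
Month 6: interest €21.90; balance after payment €2,708.17.
Month 7: interest €21.44; balance after payment €2,649.61.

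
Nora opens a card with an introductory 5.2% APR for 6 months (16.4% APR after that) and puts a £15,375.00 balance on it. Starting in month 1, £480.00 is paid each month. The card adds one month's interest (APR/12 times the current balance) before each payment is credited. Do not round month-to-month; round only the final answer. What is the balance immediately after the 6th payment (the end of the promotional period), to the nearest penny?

£12,867.72

Promo months 1–6 at r₀ = 5.2%/12 = 0.00433333; months 7+ at r₁ = 16.4%/12 = 0.0136667.
After month 6: iterate B ← B·(1+r₀) − £480.00 for 6 months → £12,867.72.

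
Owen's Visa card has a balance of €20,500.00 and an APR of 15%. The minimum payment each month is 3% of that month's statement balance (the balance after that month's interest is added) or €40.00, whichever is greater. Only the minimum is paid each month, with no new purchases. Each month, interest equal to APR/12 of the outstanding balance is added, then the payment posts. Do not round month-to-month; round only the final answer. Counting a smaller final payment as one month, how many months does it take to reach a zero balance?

Monthly rate r = 15%/12 = 1.25% = 0.0125.
While 3% of the post-interest balance exceeds €40.00, each month B ← (B·(1+r))·(1 − 0.03), i.e. B shrinks by the factor (1+r)·0.97 = 0.98212.
This holds for months 1–153. Entering month 154 the balance is €1,297.98; 3% of the post-interest balance is now below €40.00, so the flat €40.00 minimum applies from here.
From month 154 a fixed €40.00 at rate r clears €1,297.98 in 42 more payments. Total: 153 + 42 = 195 months.

195 months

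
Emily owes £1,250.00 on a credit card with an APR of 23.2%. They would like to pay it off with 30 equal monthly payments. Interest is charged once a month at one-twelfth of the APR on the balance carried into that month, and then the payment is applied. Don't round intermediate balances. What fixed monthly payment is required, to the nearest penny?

Monthly rate r = 23.2%/12 = 1.93333% = 0.0193333.
Level-payment amortization: P = B₀·r / (1 − (1+r)^(−n)) = 1250.00·0.0193333 / (1 − 1.01933^(−30)).
Denominator 1 − (1+r)^(−30) = 0.436993759.
P = 24.1667 / 0.436993759 ≈ 55.30.

£55.30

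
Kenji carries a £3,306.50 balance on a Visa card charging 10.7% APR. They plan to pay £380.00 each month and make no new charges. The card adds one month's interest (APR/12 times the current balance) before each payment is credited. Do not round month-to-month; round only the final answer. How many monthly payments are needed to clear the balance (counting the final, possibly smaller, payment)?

10 months

Monthly rate r = 10.7%/12 = 0.891667% = 0.00891667.
Recurrence: B ← B·(1+r) − £380.00.
Month 1: interest £29.48; balance after payment £2,955.98.
Month 2: interest £26.36; balance after payment £2,602.34.
Closed form: n = −ln(1 − rB₀/P)/ln(1+r) = −ln(0.92241)/ln(1.00892) ≈ 9.098, so the balance reaches zero during payment 10.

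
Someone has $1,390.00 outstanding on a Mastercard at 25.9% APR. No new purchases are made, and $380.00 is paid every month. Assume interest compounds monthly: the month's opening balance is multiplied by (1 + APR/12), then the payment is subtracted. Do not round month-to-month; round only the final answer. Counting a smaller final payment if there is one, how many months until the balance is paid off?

Monthly rate r = 25.9%/12 = 2.15833% = 0.0215833.
Recurrence: B ← B·(1+r) − $380.00.
Month 1: interest $30.00; balance after payment $1,040.00.
Month 2: interest $22.45; balance after payment $682.45.
Month 3: interest $14.73; balance after payment $317.18.
Month 4: interest $6.85; balance after payment $0.00.

4 payments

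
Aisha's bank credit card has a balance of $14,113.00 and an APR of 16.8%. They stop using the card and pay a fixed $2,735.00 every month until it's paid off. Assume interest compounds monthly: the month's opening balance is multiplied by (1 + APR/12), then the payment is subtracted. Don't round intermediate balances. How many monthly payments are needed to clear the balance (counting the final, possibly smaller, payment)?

6 payments

Monthly rate r = 16.8%/12 = 1.4% = 0.014.
Recurrence: B ← B·(1+r) − $2,735.00.
Month 1: interest $197.58; balance after payment $11,575.58.
Month 2: interest $162.06; balance after payment $9,002.64.
Month 3: interest $126.04; balance after payment $6,393.68.
Month 4: interest $89.51; balance after payment $3,748.19.
Month 5: interest $52.47; balance after payment $1,065.66.
Month 6: interest $14.92; balance after payment $0.00.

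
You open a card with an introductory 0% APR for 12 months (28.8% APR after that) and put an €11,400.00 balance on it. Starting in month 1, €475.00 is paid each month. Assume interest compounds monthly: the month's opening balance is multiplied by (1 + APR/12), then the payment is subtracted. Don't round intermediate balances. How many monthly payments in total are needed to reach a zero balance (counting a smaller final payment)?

Promo months 1–12 at r₀ = 0%/12 = 0; months 13+ at r₁ = 28.8%/12 = 0.024.
After month 12 (no interest yet): B = €11,400.00 − 12·€475.00 = €5,700.00.
Then at r₁ with €475.00/mo: n₂ = −ln(1 − r₁·B/P)/ln(1+r₁) ≈ 14.32 → 15 more payments.

27 payments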